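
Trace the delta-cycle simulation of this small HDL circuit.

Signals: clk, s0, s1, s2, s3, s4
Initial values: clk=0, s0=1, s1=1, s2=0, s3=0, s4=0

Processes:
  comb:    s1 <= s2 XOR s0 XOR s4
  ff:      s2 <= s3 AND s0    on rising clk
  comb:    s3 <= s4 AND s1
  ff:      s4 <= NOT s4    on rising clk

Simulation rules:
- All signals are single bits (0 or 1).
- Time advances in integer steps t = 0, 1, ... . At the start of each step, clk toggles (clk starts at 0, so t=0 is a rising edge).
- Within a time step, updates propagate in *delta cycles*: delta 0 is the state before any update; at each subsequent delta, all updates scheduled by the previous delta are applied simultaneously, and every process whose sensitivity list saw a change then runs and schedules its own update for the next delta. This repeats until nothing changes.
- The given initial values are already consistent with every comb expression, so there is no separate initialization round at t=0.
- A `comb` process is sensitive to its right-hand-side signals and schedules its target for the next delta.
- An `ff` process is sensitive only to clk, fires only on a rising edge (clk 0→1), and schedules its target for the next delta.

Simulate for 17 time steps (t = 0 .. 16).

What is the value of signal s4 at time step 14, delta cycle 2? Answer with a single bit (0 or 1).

t0.Δ0 s1=1 s2=0 s4=0 s3=0 clk=0 s0=1
t0.Δ1 s1=1 s2=0 s4=0 s3=0 clk=1 s0=1
t0.Δ2 s1=1 s2=0 s4=1 s3=0 clk=1 s0=1
t0.Δ3 s1=0 s2=0 s4=1 s3=1 clk=1 s0=1
t0.Δ4 s1=0 s2=0 s4=1 s3=0 clk=1 s0=1
t1.Δ0 s1=0 s2=0 s4=1 s3=0 clk=1 s0=1
t1.Δ1 s1=0 s2=0 s4=1 s3=0 clk=0 s0=1
t2.Δ0 s1=0 s2=0 s4=1 s3=0 clk=0 s0=1
t2.Δ1 s1=0 s2=0 s4=1 s3=0 clk=1 s0=1
t2.Δ2 s1=0 s2=0 s4=0 s3=0 clk=1 s0=1
t2.Δ3 s1=1 s2=0 s4=0 s3=0 clk=1 s0=1
t3.Δ0 s1=1 s2=0 s4=0 s3=0 clk=1 s0=1
t3.Δ1 s1=1 s2=0 s4=0 s3=0 clk=0 s0=1
t4.Δ0 s1=1 s2=0 s4=0 s3=0 clk=0 s0=1
t4.Δ1 s1=1 s2=0 s4=0 s3=0 clk=1 s0=1
t4.Δ2 s1=1 s2=0 s4=1 s3=0 clk=1 s0=1
t4.Δ3 s1=0 s2=0 s4=1 s3=1 clk=1 s0=1
t4.Δ4 s1=0 s2=0 s4=1 s3=0 clk=1 s0=1
t5.Δ0 s1=0 s2=0 s4=1 s3=0 clk=1 s0=1
t5.Δ1 s1=0 s2=0 s4=1 s3=0 clk=0 s0=1
t6.Δ0 s1=0 s2=0 s4=1 s3=0 clk=0 s0=1
t6.Δ1 s1=0 s2=0 s4=1 s3=0 clk=1 s0=1
t6.Δ2 s1=0 s2=0 s4=0 s3=0 clk=1 s0=1
t6.Δ3 s1=1 s2=0 s4=0 s3=0 clk=1 s0=1
t7.Δ0 s1=1 s2=0 s4=0 s3=0 clk=1 s0=1
t7.Δ1 s1=1 s2=0 s4=0 s3=0 clk=0 s0=1
t8.Δ0 s1=1 s2=0 s4=0 s3=0 clk=0 s0=1
t8.Δ1 s1=1 s2=0 s4=0 s3=0 clk=1 s0=1
t8.Δ2 s1=1 s2=0 s4=1 s3=0 clk=1 s0=1
t8.Δ3 s1=0 s2=0 s4=1 s3=1 clk=1 s0=1
t8.Δ4 s1=0 s2=0 s4=1 s3=0 clk=1 s0=1
t9.Δ0 s1=0 s2=0 s4=1 s3=0 clk=1 s0=1
t9.Δ1 s1=0 s2=0 s4=1 s3=0 clk=0 s0=1
t10.Δ0 s1=0 s2=0 s4=1 s3=0 clk=0 s0=1
t10.Δ1 s1=0 s2=0 s4=1 s3=0 clk=1 s0=1
t10.Δ2 s1=0 s2=0 s4=0 s3=0 clk=1 s0=1
t10.Δ3 s1=1 s2=0 s4=0 s3=0 clk=1 s0=1
t11.Δ0 s1=1 s2=0 s4=0 s3=0 clk=1 s0=1
t11.Δ1 s1=1 s2=0 s4=0 s3=0 clk=0 s0=1
t12.Δ0 s1=1 s2=0 s4=0 s3=0 clk=0 s0=1
t12.Δ1 s1=1 s2=0 s4=0 s3=0 clk=1 s0=1
t12.Δ2 s1=1 s2=0 s4=1 s3=0 clk=1 s0=1
t12.Δ3 s1=0 s2=0 s4=1 s3=1 clk=1 s0=1
t12.Δ4 s1=0 s2=0 s4=1 s3=0 clk=1 s0=1
t13.Δ0 s1=0 s2=0 s4=1 s3=0 clk=1 s0=1
t13.Δ1 s1=0 s2=0 s4=1 s3=0 clk=0 s0=1
t14.Δ0 s1=0 s2=0 s4=1 s3=0 clk=0 s0=1
t14.Δ1 s1=0 s2=0 s4=1 s3=0 clk=1 s0=1
t14.Δ2 s1=0 s2=0 s4=0 s3=0 clk=1 s0=1
t14.Δ3 s1=1 s2=0 s4=0 s3=0 clk=1 s0=1
t15.Δ0 s1=1 s2=0 s4=0 s3=0 clk=1 s0=1
t15.Δ1 s1=1 s2=0 s4=0 s3=0 clk=0 s0=1
t16.Δ0 s1=1 s2=0 s4=0 s3=0 clk=0 s0=1
t16.Δ1 s1=1 s2=0 s4=0 s3=0 clk=1 s0=1
t16.Δ2 s1=1 s2=0 s4=1 s3=0 clk=1 s0=1
t16.Δ3 s1=0 s2=0 s4=1 s3=1 clk=1 s0=1
t16.Δ4 s1=0 s2=0 s4=1 s3=0 clk=1 s0=1

0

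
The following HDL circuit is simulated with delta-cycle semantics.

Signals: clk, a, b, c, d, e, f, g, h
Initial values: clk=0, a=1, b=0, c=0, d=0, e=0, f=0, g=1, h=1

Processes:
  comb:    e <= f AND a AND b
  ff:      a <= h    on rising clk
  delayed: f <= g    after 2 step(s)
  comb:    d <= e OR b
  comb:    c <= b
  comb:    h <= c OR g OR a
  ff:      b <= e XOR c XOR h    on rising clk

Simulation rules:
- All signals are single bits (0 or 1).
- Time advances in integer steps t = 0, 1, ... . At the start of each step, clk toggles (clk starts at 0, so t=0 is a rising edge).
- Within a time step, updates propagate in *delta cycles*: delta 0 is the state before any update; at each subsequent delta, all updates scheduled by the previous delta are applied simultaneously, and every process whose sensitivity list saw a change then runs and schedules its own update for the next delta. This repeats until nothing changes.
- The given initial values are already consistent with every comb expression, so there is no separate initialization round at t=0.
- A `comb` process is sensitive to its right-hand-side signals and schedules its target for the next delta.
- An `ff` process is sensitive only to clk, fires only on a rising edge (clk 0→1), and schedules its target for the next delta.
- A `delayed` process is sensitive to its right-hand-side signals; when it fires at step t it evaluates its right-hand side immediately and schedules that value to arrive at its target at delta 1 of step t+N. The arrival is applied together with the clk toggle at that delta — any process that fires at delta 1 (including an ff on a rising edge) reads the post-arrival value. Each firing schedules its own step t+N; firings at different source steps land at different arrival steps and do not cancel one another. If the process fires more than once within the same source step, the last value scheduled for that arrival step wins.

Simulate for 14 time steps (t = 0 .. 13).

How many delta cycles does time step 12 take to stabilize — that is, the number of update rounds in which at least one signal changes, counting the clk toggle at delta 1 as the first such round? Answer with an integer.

t=0 Δ0: a=1 b=0 g=1 d=0 c=0 clk=0 f=0 e=0 h=1
  Δ1: clk:0→1
  Δ2: b:0→1
  Δ3: d:0→1, c:0→1
  (3Δ to stable)
t=1 Δ0: a=1 b=1 g=1 d=1 c=1 clk=1 f=0 e=0 h=1
  Δ1: clk:1→0
  (1Δ to stable)
t=2 Δ0: a=1 b=1 g=1 d=1 c=1 clk=0 f=0 e=0 h=1
  Δ1: clk:0→1
  Δ2: b:1→0
  Δ3: d:1→0, c:1→0
  (3Δ to stable)
t=3 Δ0: a=1 b=0 g=1 d=0 c=0 clk=1 f=0 e=0 h=1
  Δ1: clk:1→0
  (1Δ to stable)
t=4 Δ0: a=1 b=0 g=1 d=0 c=0 clk=0 f=0 e=0 h=1
  Δ1: clk:0→1
  Δ2: b:0→1
  Δ3: d:0→1, c:0→1
  (3Δ to stable)
t=5 Δ0: a=1 b=1 g=1 d=1 c=1 clk=1 f=0 e=0 h=1
  Δ1: clk:1→0
  (1Δ to stable)
t=6 Δ0: a=1 b=1 g=1 d=1 c=1 clk=0 f=0 e=0 h=1
  Δ1: clk:0→1
  Δ2: b:1→0
  Δ3: d:1→0, c:1→0
  (3Δ to stable)
t=7 Δ0: a=1 b=0 g=1 d=0 c=0 clk=1 f=0 e=0 h=1
  Δ1: clk:1→0
  (1Δ to stable)
t=8 Δ0: a=1 b=0 g=1 d=0 c=0 clk=0 f=0 e=0 h=1
  Δ1: clk:0→1
  Δ2: b:0→1
  Δ3: d:0→1, c:0→1
  (3Δ to stable)
t=9 Δ0: a=1 b=1 g=1 d=1 c=1 clk=1 f=0 e=0 h=1
  Δ1: clk:1→0
  (1Δ to stable)
t=10 Δ0: a=1 b=1 g=1 d=1 c=1 clk=0 f=0 e=0 h=1
  Δ1: clk:0→1
  Δ2: b:1→0
  Δ3: d:1→0, c:1→0
  (3Δ to stable)
t=11 Δ0: a=1 b=0 g=1 d=0 c=0 clk=1 f=0 e=0 h=1
  Δ1: clk:1→0
  (1Δ to stable)
t=12 Δ0: a=1 b=0 g=1 d=0 c=0 clk=0 f=0 e=0 h=1
  Δ1: clk:0→1
  Δ2: b:0→1
  Δ3: d:0→1, c:0→1
  (3Δ to stable)
t=13 Δ0: a=1 b=1 g=1 d=1 c=1 clk=1 f=0 e=0 h=1
  Δ1: clk:1→0
  (1Δ to stable)

3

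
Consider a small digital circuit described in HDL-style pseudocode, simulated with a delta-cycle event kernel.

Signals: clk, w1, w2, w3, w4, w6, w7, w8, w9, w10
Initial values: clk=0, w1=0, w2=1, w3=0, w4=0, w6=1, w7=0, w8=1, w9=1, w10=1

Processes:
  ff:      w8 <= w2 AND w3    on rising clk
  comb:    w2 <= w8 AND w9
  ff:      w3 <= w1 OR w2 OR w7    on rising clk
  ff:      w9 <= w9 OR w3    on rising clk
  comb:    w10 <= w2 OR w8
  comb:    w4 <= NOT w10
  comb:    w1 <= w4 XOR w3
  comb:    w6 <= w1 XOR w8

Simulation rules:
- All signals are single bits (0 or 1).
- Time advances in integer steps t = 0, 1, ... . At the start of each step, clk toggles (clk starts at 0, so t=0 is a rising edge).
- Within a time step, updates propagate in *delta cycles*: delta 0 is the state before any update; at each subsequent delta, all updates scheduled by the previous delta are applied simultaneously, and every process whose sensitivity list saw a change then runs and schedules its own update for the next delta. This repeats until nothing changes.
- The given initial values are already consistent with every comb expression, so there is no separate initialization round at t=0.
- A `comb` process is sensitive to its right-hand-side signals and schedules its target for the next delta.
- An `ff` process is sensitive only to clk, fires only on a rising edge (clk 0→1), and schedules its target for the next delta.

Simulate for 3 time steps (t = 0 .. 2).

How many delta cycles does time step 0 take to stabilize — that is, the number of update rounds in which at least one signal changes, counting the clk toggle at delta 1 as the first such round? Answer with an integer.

[bits: w8,w1,w10,w7,w4,w3,w6,clk,w9,w2]
t=0: Δ0=1010001011 Δ1=1010001111 Δ2=0010011111 Δ3=0110010110 Δ4=0100011110 Δ5=0100111110 Δ6=0000111110 Δ7=0000110110 | 7Δ
t=1: Δ0=0000110110 Δ1=0000110010 | 1Δ
t=2: Δ0=0000110010 Δ1=0000110110 Δ2=0000100110 Δ3=0100100110 Δ4=0100101110 | 4Δ

7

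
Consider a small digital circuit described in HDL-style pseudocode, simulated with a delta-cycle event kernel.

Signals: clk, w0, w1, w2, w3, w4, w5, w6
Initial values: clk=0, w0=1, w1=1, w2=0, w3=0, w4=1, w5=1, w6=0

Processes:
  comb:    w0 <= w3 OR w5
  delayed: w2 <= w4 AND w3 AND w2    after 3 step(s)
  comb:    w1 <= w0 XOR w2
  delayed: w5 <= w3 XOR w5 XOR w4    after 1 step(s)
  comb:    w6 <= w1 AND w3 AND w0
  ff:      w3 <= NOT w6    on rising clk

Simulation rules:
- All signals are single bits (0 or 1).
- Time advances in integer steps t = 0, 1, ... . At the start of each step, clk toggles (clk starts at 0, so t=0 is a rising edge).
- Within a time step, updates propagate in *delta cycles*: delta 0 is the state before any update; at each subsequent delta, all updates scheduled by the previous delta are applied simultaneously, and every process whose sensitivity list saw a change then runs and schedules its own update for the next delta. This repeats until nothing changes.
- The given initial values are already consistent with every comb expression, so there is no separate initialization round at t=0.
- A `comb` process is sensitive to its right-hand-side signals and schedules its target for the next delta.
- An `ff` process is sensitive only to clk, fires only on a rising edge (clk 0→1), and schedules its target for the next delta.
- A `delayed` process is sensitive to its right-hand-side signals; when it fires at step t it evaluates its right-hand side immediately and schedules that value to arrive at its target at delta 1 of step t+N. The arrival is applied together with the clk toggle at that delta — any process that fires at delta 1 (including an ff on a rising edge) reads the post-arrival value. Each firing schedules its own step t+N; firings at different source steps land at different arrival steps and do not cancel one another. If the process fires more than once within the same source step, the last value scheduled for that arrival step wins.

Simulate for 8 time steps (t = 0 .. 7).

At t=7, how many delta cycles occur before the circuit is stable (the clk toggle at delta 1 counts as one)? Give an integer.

3

t0.Δ0 w5=1 w6=0 w1=1 w3=0 clk=0 w2=0 w0=1 w4=1
t0.Δ1 w5=1 w6=0 w1=1 w3=0 clk=1 w2=0 w0=1 w4=1
t0.Δ2 w5=1 w6=0 w1=1 w3=1 clk=1 w2=0 w0=1 w4=1
t0.Δ3 w5=1 w6=1 w1=1 w3=1 clk=1 w2=0 w0=1 w4=1
t1.Δ0 w5=1 w6=1 w1=1 w3=1 clk=1 w2=0 w0=1 w4=1
t1.Δ1 w5=1 w6=1 w1=1 w3=1 clk=0 w2=0 w0=1 w4=1
t2.Δ0 w5=1 w6=1 w1=1 w3=1 clk=0 w2=0 w0=1 w4=1
t2.Δ1 w5=1 w6=1 w1=1 w3=1 clk=1 w2=0 w0=1 w4=1
t2.Δ2 w5=1 w6=1 w1=1 w3=0 clk=1 w2=0 w0=1 w4=1
t2.Δ3 w5=1 w6=0 w1=1 w3=0 clk=1 w2=0 w0=1 w4=1
t3.Δ0 w5=1 w6=0 w1=1 w3=0 clk=1 w2=0 w0=1 w4=1
t3.Δ1 w5=0 w6=0 w1=1 w3=0 clk=0 w2=0 w0=1 w4=1
t3.Δ2 w5=0 w6=0 w1=1 w3=0 clk=0 w2=0 w0=0 w4=1
t3.Δ3 w5=0 w6=0 w1=0 w3=0 clk=0 w2=0 w0=0 w4=1
t4.Δ0 w5=0 w6=0 w1=0 w3=0 clk=0 w2=0 w0=0 w4=1
t4.Δ1 w5=1 w6=0 w1=0 w3=0 clk=1 w2=0 w0=0 w4=1
t4.Δ2 w5=1 w6=0 w1=0 w3=1 clk=1 w2=0 w0=1 w4=1
t4.Δ3 w5=1 w6=0 w1=1 w3=1 clk=1 w2=0 w0=1 w4=1
t4.Δ4 w5=1 w6=1 w1=1 w3=1 clk=1 w2=0 w0=1 w4=1
t5.Δ0 w5=1 w6=1 w1=1 w3=1 clk=1 w2=0 w0=1 w4=1
t5.Δ1 w5=1 w6=1 w1=1 w3=1 clk=0 w2=0 w0=1 w4=1
t6.Δ0 w5=1 w6=1 w1=1 w3=1 clk=0 w2=0 w0=1 w4=1
t6.Δ1 w5=1 w6=1 w1=1 w3=1 clk=1 w2=0 w0=1 w4=1
t6.Δ2 w5=1 w6=1 w1=1 w3=0 clk=1 w2=0 w0=1 w4=1
t6.Δ3 w5=1 w6=0 w1=1 w3=0 clk=1 w2=0 w0=1 w4=1
t7.Δ0 w5=1 w6=0 w1=1 w3=0 clk=1 w2=0 w0=1 w4=1
t7.Δ1 w5=0 w6=0 w1=1 w3=0 clk=0 w2=0 w0=1 w4=1
t7.Δ2 w5=0 w6=0 w1=1 w3=0 clk=0 w2=0 w0=0 w4=1
t7.Δ3 w5=0 w6=0 w1=0 w3=0 clk=0 w2=0 w0=0 w4=1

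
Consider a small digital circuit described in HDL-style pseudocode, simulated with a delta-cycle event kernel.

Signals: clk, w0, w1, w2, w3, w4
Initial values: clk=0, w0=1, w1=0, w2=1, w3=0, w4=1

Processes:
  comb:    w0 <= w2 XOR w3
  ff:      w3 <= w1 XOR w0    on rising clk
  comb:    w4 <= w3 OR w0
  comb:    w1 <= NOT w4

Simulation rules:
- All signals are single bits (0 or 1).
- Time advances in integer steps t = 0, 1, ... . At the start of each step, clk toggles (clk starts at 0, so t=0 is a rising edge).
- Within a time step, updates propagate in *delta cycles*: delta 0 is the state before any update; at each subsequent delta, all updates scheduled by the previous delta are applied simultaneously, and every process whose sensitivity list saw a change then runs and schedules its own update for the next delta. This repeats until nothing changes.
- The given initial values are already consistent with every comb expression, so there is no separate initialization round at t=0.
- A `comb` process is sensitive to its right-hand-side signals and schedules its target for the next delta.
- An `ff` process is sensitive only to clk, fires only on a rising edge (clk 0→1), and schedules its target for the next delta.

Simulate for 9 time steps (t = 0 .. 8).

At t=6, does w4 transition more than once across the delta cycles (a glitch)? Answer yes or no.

yes

t=0 Δ0: w4=1 w1=0 w3=0 clk=0 w2=1 w0=1
  Δ1: clk:0→1
  Δ2: w3:0→1
  Δ3: w0:1→0
  (3Δ to stable)
t=1 Δ0: w4=1 w1=0 w3=1 clk=1 w2=1 w0=0
  Δ1: clk:1→0
  (1Δ to stable)
t=2 Δ0: w4=1 w1=0 w3=1 clk=0 w2=1 w0=0
  Δ1: clk:0→1
  Δ2: w3:1→0
  Δ3: w4:1→0, w0:0→1
  Δ4: w4:0→1, w1:0→1
  Δ5: w1:1→0
  (5Δ to stable)
t=3 Δ0: w4=1 w1=0 w3=0 clk=1 w2=1 w0=1
  Δ1: clk:1→0
  (1Δ to stable)
t=4 Δ0: w4=1 w1=0 w3=0 clk=0 w2=1 w0=1
  Δ1: clk:0→1
  Δ2: w3:0→1
  Δ3: w0:1→0
  (3Δ to stable)
t=5 Δ0: w4=1 w1=0 w3=1 clk=1 w2=1 w0=0
  Δ1: clk:1→0
  (1Δ to stable)
t=6 Δ0: w4=1 w1=0 w3=1 clk=0 w2=1 w0=0
  Δ1: clk:0→1
  Δ2: w3:1→0
  Δ3: w4:1→0, w0:0→1
  Δ4: w4:0→1, w1:0→1
  Δ5: w1:1→0
  (5Δ to stable)
t=7 Δ0: w4=1 w1=0 w3=0 clk=1 w2=1 w0=1
  Δ1: clk:1→0
  (1Δ to stable)
t=8 Δ0: w4=1 w1=0 w3=0 clk=0 w2=1 w0=1
  Δ1: clk:0→1
  Δ2: w3:0→1
  Δ3: w0:1→0
  (3Δ to stable)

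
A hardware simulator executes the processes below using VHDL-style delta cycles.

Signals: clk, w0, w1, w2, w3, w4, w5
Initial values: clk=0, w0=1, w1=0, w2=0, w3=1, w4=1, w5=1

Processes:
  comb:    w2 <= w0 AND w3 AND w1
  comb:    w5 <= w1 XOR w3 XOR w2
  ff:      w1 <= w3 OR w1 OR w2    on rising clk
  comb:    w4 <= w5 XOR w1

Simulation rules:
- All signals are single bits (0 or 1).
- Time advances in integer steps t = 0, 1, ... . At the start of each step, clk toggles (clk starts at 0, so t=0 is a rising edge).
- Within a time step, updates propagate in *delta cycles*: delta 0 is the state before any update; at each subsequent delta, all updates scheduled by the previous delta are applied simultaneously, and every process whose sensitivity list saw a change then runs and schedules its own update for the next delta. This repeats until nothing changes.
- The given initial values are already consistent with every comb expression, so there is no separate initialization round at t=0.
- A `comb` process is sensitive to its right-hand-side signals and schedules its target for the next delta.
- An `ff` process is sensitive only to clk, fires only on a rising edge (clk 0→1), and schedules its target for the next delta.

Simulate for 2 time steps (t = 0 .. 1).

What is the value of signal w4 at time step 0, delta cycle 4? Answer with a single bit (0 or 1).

1

t0.Δ0 w5=1 w3=1 w2=0 w1=0 w4=1 w0=1 clk=0
t0.Δ1 w5=1 w3=1 w2=0 w1=0 w4=1 w0=1 clk=1
t0.Δ2 w5=1 w3=1 w2=0 w1=1 w4=1 w0=1 clk=1
t0.Δ3 w5=0 w3=1 w2=1 w1=1 w4=0 w0=1 clk=1
t0.Δ4 w5=1 w3=1 w2=1 w1=1 w4=1 w0=1 clk=1
t0.Δ5 w5=1 w3=1 w2=1 w1=1 w4=0 w0=1 clk=1
t1.Δ0 w5=1 w3=1 w2=1 w1=1 w4=0 w0=1 clk=1
t1.Δ1 w5=1 w3=1 w2=1 w1=1 w4=0 w0=1 clk=0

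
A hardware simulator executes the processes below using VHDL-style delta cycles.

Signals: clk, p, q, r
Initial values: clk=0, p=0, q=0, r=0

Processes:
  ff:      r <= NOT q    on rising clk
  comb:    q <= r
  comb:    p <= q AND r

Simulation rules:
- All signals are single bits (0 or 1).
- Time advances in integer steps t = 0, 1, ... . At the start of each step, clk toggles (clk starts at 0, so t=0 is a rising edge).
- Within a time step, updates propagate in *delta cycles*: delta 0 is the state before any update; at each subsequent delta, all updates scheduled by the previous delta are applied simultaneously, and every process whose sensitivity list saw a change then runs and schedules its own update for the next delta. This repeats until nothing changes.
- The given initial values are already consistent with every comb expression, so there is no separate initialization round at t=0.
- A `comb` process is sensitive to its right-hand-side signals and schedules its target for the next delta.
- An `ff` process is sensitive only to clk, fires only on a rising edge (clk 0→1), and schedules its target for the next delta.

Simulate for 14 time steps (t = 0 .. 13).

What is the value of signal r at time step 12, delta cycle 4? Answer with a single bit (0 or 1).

t=0 Δ0: r=0 p=0 q=0 clk=0
  Δ1: clk:0→1
  Δ2: r:0→1
  Δ3: q:0→1
  Δ4: p:0→1
  (4Δ to stable)
t=1 Δ0: r=1 p=1 q=1 clk=1
  Δ1: clk:1→0
  (1Δ to stable)
t=2 Δ0: r=1 p=1 q=1 clk=0
  Δ1: clk:0→1
  Δ2: r:1→0
  Δ3: p:1→0, q:1→0
  (3Δ to stable)
t=3 Δ0: r=0 p=0 q=0 clk=1
  Δ1: clk:1→0
  (1Δ to stable)
t=4 Δ0: r=0 p=0 q=0 clk=0
  Δ1: clk:0→1
  Δ2: r:0→1
  Δ3: q:0→1
  Δ4: p:0→1
  (4Δ to stable)
t=5 Δ0: r=1 p=1 q=1 clk=1
  Δ1: clk:1→0
  (1Δ to stable)
t=6 Δ0: r=1 p=1 q=1 clk=0
  Δ1: clk:0→1
  Δ2: r:1→0
  Δ3: p:1→0, q:1→0
  (3Δ to stable)
t=7 Δ0: r=0 p=0 q=0 clk=1
  Δ1: clk:1→0
  (1Δ to stable)
t=8 Δ0: r=0 p=0 q=0 clk=0
  Δ1: clk:0→1
  Δ2: r:0→1
  Δ3: q:0→1
  Δ4: p:0→1
  (4Δ to stable)
t=9 Δ0: r=1 p=1 q=1 clk=1
  Δ1: clk:1→0
  (1Δ to stable)
t=10 Δ0: r=1 p=1 q=1 clk=0
  Δ1: clk:0→1
  Δ2: r:1→0
  Δ3: p:1→0, q:1→0
  (3Δ to stable)
t=11 Δ0: r=0 p=0 q=0 clk=1
  Δ1: clk:1→0
  (1Δ to stable)
t=12 Δ0: r=0 p=0 q=0 clk=0
  Δ1: clk:0→1
  Δ2: r:0→1
  Δ3: q:0→1
  Δ4: p:0→1
  (4Δ to stable)
t=13 Δ0: r=1 p=1 q=1 clk=1
  Δ1: clk:1→0
  (1Δ to stable)

1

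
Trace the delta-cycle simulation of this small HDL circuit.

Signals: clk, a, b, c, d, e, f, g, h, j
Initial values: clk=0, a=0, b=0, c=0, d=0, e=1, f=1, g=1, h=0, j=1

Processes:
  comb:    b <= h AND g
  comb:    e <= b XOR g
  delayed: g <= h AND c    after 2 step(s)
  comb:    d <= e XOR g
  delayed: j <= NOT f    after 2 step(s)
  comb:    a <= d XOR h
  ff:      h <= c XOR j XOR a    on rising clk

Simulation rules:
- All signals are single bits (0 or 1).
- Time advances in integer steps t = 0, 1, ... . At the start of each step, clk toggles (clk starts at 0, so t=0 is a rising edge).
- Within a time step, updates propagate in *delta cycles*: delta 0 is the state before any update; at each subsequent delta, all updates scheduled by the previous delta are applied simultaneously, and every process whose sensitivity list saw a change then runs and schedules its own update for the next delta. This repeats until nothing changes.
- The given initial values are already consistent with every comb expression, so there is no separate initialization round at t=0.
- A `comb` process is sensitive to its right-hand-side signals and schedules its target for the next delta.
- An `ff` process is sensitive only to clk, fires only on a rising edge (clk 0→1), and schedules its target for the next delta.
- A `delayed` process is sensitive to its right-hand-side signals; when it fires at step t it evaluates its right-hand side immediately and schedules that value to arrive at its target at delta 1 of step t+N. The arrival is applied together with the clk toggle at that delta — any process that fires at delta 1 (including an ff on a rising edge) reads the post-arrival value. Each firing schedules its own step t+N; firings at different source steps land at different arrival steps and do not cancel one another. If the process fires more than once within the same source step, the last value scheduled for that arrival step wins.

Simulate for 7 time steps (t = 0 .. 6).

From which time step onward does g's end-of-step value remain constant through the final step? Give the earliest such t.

t=0 Δ0: f=1 g=1 c=0 e=1 clk=0 a=0 h=0 j=1 d=0 b=0
  Δ1: clk:0→1
  Δ2: h:0→1
  Δ3: a:0→1, b:0→1
  Δ4: e:1→0
  Δ5: d:0→1
  Δ6: a:1→0
  (6Δ to stable)
t=1 Δ0: f=1 g=1 c=0 e=0 clk=1 a=0 h=1 j=1 d=1 b=1
  Δ1: clk:1→0
  (1Δ to stable)
t=2 Δ0: f=1 g=1 c=0 e=0 clk=0 a=0 h=1 j=1 d=1 b=1
  Δ1: g:1→0, clk:0→1
  Δ2: e:0→1, d:1→0, b:1→0
  Δ3: e:1→0, a:0→1, d:0→1
  Δ4: a:1→0, d:1→0
  Δ5: a:0→1
  (5Δ to stable)
t=3 Δ0: f=1 g=0 c=0 e=0 clk=1 a=1 h=1 j=1 d=0 b=0
  Δ1: clk:1→0
  (1Δ to stable)
t=4 Δ0: f=1 g=0 c=0 e=0 clk=0 a=1 h=1 j=1 d=0 b=0
  Δ1: clk:0→1
  Δ2: h:1→0
  Δ3: a:1→0
  (3Δ to stable)
t=5 Δ0: f=1 g=0 c=0 e=0 clk=1 a=0 h=0 j=1 d=0 b=0
  Δ1: clk:1→0
  (1Δ to stable)
t=6 Δ0: f=1 g=0 c=0 e=0 clk=0 a=0 h=0 j=1 d=0 b=0
  Δ1: clk:0→1
  Δ2: h:0→1
  Δ3: a:0→1
  (3Δ to stable)

2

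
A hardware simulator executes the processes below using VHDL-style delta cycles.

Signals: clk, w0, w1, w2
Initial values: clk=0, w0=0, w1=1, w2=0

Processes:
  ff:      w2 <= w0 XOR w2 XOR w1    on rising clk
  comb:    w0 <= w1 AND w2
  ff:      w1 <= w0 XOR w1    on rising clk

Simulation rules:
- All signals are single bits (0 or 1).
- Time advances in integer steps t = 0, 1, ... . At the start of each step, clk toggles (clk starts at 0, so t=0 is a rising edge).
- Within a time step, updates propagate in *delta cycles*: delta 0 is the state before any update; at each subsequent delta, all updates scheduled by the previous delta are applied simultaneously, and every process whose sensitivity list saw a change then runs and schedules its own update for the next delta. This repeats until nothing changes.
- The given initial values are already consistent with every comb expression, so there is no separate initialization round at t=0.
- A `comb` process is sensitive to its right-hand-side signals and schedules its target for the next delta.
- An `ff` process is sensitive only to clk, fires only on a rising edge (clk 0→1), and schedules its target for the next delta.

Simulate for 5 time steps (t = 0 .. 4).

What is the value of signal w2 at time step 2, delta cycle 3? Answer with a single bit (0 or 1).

1

t=0 Δ0: w0=0 w1=1 clk=0 w2=0
  Δ1: clk:0→1
  Δ2: w2:0→1
  Δ3: w0:0→1
  (3Δ to stable)
t=1 Δ0: w0=1 w1=1 clk=1 w2=1
  Δ1: clk:1→0
  (1Δ to stable)
t=2 Δ0: w0=1 w1=1 clk=0 w2=1
  Δ1: clk:0→1
  Δ2: w1:1→0
  Δ3: w0:1→0
  (3Δ to stable)
t=3 Δ0: w0=0 w1=0 clk=1 w2=1
  Δ1: clk:1→0
  (1Δ to stable)
t=4 Δ0: w0=0 w1=0 clk=0 w2=1
  Δ1: clk:0→1
  (1Δ to stable)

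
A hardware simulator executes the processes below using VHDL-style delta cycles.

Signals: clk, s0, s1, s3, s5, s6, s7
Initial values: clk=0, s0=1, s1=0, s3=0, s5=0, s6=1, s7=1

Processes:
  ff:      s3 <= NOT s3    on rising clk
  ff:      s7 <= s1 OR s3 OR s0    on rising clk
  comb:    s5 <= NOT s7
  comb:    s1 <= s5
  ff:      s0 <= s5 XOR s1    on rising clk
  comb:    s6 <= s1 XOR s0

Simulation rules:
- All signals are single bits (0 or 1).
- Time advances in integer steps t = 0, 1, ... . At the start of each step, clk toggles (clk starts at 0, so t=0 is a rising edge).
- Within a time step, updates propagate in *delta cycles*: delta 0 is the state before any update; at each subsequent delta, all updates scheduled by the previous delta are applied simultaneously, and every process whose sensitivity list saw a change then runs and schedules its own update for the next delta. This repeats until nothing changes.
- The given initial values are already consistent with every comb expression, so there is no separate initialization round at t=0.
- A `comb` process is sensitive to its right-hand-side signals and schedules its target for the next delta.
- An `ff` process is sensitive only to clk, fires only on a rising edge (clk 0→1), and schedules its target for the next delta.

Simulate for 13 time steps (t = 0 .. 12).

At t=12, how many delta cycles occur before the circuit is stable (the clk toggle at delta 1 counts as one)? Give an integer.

t=0 Δ0: s1=0 clk=0 s7=1 s0=1 s3=0 s5=0 s6=1
  Δ1: clk:0→1
  Δ2: s0:1→0, s3:0→1
  Δ3: s6:1→0
  (3Δ to stable)
t=1 Δ0: s1=0 clk=1 s7=1 s0=0 s3=1 s5=0 s6=0
  Δ1: clk:1→0
  (1Δ to stable)
t=2 Δ0: s1=0 clk=0 s7=1 s0=0 s3=1 s5=0 s6=0
  Δ1: clk:0→1
  Δ2: s3:1→0
  (2Δ to stable)
t=3 Δ0: s1=0 clk=1 s7=1 s0=0 s3=0 s5=0 s6=0
  Δ1: clk:1→0
  (1Δ to stable)
t=4 Δ0: s1=0 clk=0 s7=1 s0=0 s3=0 s5=0 s6=0
  Δ1: clk:0→1
  Δ2: s7:1→0, s3:0→1
  Δ3: s5:0→1
  Δ4: s1:0→1
  Δ5: s6:0→1
  (5Δ to stable)
t=5 Δ0: s1=1 clk=1 s7=0 s0=0 s3=1 s5=1 s6=1
  Δ1: clk:1→0
  (1Δ to stable)
t=6 Δ0: s1=1 clk=0 s7=0 s0=0 s3=1 s5=1 s6=1
  Δ1: clk:0→1
  Δ2: s7:0→1, s3:1→0
  Δ3: s5:1→0
  Δ4: s1:1→0
  Δ5: s6:1→0
  (5Δ to stable)
t=7 Δ0: s1=0 clk=1 s7=1 s0=0 s3=0 s5=0 s6=0
  Δ1: clk:1→0
  (1Δ to stable)
t=8 Δ0: s1=0 clk=0 s7=1 s0=0 s3=0 s5=0 s6=0
  Δ1: clk:0→1
  Δ2: s7:1→0, s3:0→1
  Δ3: s5:0→1
  Δ4: s1:0→1
  Δ5: s6:0→1
  (5Δ to stable)
t=9 Δ0: s1=1 clk=1 s7=0 s0=0 s3=1 s5=1 s6=1
  Δ1: clk:1→0
  (1Δ to stable)
t=10 Δ0: s1=1 clk=0 s7=0 s0=0 s3=1 s5=1 s6=1
  Δ1: clk:0→1
  Δ2: s7:0→1, s3:1→0
  Δ3: s5:1→0
  Δ4: s1:1→0
  Δ5: s6:1→0
  (5Δ to stable)
t=11 Δ0: s1=0 clk=1 s7=1 s0=0 s3=0 s5=0 s6=0
  Δ1: clk:1→0
  (1Δ to stable)
t=12 Δ0: s1=0 clk=0 s7=1 s0=0 s3=0 s5=0 s6=0
  Δ1: clk:0→1
  Δ2: s7:1→0, s3:0→1
  Δ3: s5:0→1
  Δ4: s1:0→1
  Δ5: s6:0→1
  (5Δ to stable)

5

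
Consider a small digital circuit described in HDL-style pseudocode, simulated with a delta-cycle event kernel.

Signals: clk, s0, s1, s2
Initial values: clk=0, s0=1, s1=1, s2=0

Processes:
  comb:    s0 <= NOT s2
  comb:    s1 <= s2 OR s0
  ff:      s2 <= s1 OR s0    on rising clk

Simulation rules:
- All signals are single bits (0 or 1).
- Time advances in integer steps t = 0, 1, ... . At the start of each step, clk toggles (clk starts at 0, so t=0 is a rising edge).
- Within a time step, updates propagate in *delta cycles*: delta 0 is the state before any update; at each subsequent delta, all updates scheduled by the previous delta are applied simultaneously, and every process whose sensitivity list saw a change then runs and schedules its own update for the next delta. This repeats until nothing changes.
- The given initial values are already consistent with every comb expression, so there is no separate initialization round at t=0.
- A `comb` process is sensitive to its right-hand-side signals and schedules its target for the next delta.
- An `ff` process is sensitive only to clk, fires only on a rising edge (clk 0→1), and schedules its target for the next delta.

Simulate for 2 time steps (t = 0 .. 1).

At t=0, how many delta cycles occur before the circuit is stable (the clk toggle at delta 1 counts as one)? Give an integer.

3

t0.Δ0 clk=0 s1=1 s2=0 s0=1
t0.Δ1 clk=1 s1=1 s2=0 s0=1
t0.Δ2 clk=1 s1=1 s2=1 s0=1
t0.Δ3 clk=1 s1=1 s2=1 s0=0
t1.Δ0 clk=1 s1=1 s2=1 s0=0
t1.Δ1 clk=0 s1=1 s2=1 s0=0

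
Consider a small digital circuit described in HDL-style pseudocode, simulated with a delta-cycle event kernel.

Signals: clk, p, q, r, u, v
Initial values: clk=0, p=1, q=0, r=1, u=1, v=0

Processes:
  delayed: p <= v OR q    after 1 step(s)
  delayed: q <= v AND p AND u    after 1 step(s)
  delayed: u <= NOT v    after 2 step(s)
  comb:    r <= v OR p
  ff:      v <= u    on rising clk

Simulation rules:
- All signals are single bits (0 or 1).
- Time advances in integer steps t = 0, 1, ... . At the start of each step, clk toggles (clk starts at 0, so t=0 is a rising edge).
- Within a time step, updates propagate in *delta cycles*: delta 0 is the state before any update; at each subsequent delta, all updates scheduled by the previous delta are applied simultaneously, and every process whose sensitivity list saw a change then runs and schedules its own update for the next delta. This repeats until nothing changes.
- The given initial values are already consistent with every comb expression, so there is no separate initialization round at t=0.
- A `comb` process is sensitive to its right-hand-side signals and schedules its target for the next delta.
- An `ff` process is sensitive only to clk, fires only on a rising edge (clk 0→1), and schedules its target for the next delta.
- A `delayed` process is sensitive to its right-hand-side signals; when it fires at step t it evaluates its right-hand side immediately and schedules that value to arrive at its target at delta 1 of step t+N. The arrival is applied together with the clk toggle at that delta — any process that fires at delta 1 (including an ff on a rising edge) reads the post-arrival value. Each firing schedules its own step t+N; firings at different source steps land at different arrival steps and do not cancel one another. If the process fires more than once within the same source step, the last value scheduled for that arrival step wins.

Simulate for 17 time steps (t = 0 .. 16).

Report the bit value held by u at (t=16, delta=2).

1

[bits: p,r,clk,v,u,q]
t=0: Δ0=110010 Δ1=111010 Δ2=111110 | 2Δ
t=1: Δ0=111110 Δ1=110111 | 1Δ
t=2: Δ0=110111 Δ1=111101 Δ2=111001 | 2Δ
t=3: Δ0=111001 Δ1=110000 | 1Δ
t=4: Δ0=110000 Δ1=011010 Δ2=001110 Δ3=011110 | 3Δ
t=5: Δ0=011110 Δ1=110110 | 1Δ
t=6: Δ0=110110 Δ1=111101 Δ2=111001 | 2Δ
t=7: Δ0=111001 Δ1=110000 | 1Δ
t=8: Δ0=110000 Δ1=011010 Δ2=001110 Δ3=011110 | 3Δ
t=9: Δ0=011110 Δ1=110110 | 1Δ
t=10: Δ0=110110 Δ1=111101 Δ2=111001 | 2Δ
t=11: Δ0=111001 Δ1=110000 | 1Δ
t=12: Δ0=110000 Δ1=011010 Δ2=001110 Δ3=011110 | 3Δ
t=13: Δ0=011110 Δ1=110110 | 1Δ
t=14: Δ0=110110 Δ1=111101 Δ2=111001 | 2Δ
t=15: Δ0=111001 Δ1=110000 | 1Δ
t=16: Δ0=110000 Δ1=011010 Δ2=001110 Δ3=011110 | 3Δ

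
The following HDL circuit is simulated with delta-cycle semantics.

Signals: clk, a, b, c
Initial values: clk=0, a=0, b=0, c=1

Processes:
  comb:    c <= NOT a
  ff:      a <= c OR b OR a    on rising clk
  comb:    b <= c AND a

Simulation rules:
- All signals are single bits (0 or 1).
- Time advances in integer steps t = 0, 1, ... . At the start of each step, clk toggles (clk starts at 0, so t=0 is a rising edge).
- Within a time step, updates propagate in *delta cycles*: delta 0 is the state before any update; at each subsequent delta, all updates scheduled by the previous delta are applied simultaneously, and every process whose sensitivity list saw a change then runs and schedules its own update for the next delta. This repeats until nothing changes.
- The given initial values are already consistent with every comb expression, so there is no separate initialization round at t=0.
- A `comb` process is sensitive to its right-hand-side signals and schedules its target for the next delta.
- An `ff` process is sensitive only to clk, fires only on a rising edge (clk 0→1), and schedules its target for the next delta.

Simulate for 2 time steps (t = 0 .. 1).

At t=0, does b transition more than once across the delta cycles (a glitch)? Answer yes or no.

t0.Δ0 c=1 b=0 a=0 clk=0
t0.Δ1 c=1 b=0 a=0 clk=1
t0.Δ2 c=1 b=0 a=1 clk=1
t0.Δ3 c=0 b=1 a=1 clk=1
t0.Δ4 c=0 b=0 a=1 clk=1
t1.Δ0 c=0 b=0 a=1 clk=1
t1.Δ1 c=0 b=0 a=1 clk=0

yes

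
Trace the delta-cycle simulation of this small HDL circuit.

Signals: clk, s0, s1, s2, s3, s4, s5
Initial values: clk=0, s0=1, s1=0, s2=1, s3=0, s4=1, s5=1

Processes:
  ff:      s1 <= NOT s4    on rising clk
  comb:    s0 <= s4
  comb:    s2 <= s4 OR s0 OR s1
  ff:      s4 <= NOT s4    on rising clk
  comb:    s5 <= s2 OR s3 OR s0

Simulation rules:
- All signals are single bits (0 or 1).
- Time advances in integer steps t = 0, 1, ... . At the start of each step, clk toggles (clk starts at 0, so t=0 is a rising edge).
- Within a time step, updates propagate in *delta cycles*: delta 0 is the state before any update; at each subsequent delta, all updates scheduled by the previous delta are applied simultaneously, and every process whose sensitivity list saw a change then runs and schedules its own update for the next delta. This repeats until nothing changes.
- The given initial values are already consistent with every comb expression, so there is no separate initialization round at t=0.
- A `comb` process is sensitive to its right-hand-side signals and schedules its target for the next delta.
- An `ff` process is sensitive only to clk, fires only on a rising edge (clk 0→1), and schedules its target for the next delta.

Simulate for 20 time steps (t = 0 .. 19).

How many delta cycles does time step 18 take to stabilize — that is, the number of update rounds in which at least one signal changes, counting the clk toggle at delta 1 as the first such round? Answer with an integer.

4

t0.Δ0 s0=1 clk=0 s5=1 s1=0 s4=1 s2=1 s3=0
t0.Δ1 s0=1 clk=1 s5=1 s1=0 s4=1 s2=1 s3=0
t0.Δ2 s0=1 clk=1 s5=1 s1=0 s4=0 s2=1 s3=0
t0.Δ3 s0=0 clk=1 s5=1 s1=0 s4=0 s2=1 s3=0
t0.Δ4 s0=0 clk=1 s5=1 s1=0 s4=0 s2=0 s3=0
t0.Δ5 s0=0 clk=1 s5=0 s1=0 s4=0 s2=0 s3=0
t1.Δ0 s0=0 clk=1 s5=0 s1=0 s4=0 s2=0 s3=0
t1.Δ1 s0=0 clk=0 s5=0 s1=0 s4=0 s2=0 s3=0
t2.Δ0 s0=0 clk=0 s5=0 s1=0 s4=0 s2=0 s3=0
t2.Δ1 s0=0 clk=1 s5=0 s1=0 s4=0 s2=0 s3=0
t2.Δ2 s0=0 clk=1 s5=0 s1=1 s4=1 s2=0 s3=0
t2.Δ3 s0=1 clk=1 s5=0 s1=1 s4=1 s2=1 s3=0
t2.Δ4 s0=1 clk=1 s5=1 s1=1 s4=1 s2=1 s3=0
t3.Δ0 s0=1 clk=1 s5=1 s1=1 s4=1 s2=1 s3=0
t3.Δ1 s0=1 clk=0 s5=1 s1=1 s4=1 s2=1 s3=0
t4.Δ0 s0=1 clk=0 s5=1 s1=1 s4=1 s2=1 s3=0
t4.Δ1 s0=1 clk=1 s5=1 s1=1 s4=1 s2=1 s3=0
t4.Δ2 s0=1 clk=1 s5=1 s1=0 s4=0 s2=1 s3=0
t4.Δ3 s0=0 clk=1 s5=1 s1=0 s4=0 s2=1 s3=0
t4.Δ4 s0=0 clk=1 s5=1 s1=0 s4=0 s2=0 s3=0
t4.Δ5 s0=0 clk=1 s5=0 s1=0 s4=0 s2=0 s3=0
t5.Δ0 s0=0 clk=1 s5=0 s1=0 s4=0 s2=0 s3=0
t5.Δ1 s0=0 clk=0 s5=0 s1=0 s4=0 s2=0 s3=0
t6.Δ0 s0=0 clk=0 s5=0 s1=0 s4=0 s2=0 s3=0
t6.Δ1 s0=0 clk=1 s5=0 s1=0 s4=0 s2=0 s3=0
t6.Δ2 s0=0 clk=1 s5=0 s1=1 s4=1 s2=0 s3=0
t6.Δ3 s0=1 clk=1 s5=0 s1=1 s4=1 s2=1 s3=0
t6.Δ4 s0=1 clk=1 s5=1 s1=1 s4=1 s2=1 s3=0
t7.Δ0 s0=1 clk=1 s5=1 s1=1 s4=1 s2=1 s3=0
t7.Δ1 s0=1 clk=0 s5=1 s1=1 s4=1 s2=1 s3=0
t8.Δ0 s0=1 clk=0 s5=1 s1=1 s4=1 s2=1 s3=0
t8.Δ1 s0=1 clk=1 s5=1 s1=1 s4=1 s2=1 s3=0
t8.Δ2 s0=1 clk=1 s5=1 s1=0 s4=0 s2=1 s3=0
t8.Δ3 s0=0 clk=1 s5=1 s1=0 s4=0 s2=1 s3=0
t8.Δ4 s0=0 clk=1 s5=1 s1=0 s4=0 s2=0 s3=0
t8.Δ5 s0=0 clk=1 s5=0 s1=0 s4=0 s2=0 s3=0
t9.Δ0 s0=0 clk=1 s5=0 s1=0 s4=0 s2=0 s3=0
t9.Δ1 s0=0 clk=0 s5=0 s1=0 s4=0 s2=0 s3=0
t10.Δ0 s0=0 clk=0 s5=0 s1=0 s4=0 s2=0 s3=0
t10.Δ1 s0=0 clk=1 s5=0 s1=0 s4=0 s2=0 s3=0
t10.Δ2 s0=0 clk=1 s5=0 s1=1 s4=1 s2=0 s3=0
t10.Δ3 s0=1 clk=1 s5=0 s1=1 s4=1 s2=1 s3=0
t10.Δ4 s0=1 clk=1 s5=1 s1=1 s4=1 s2=1 s3=0
t11.Δ0 s0=1 clk=1 s5=1 s1=1 s4=1 s2=1 s3=0
t11.Δ1 s0=1 clk=0 s5=1 s1=1 s4=1 s2=1 s3=0
t12.Δ0 s0=1 clk=0 s5=1 s1=1 s4=1 s2=1 s3=0
t12.Δ1 s0=1 clk=1 s5=1 s1=1 s4=1 s2=1 s3=0
t12.Δ2 s0=1 clk=1 s5=1 s1=0 s4=0 s2=1 s3=0
t12.Δ3 s0=0 clk=1 s5=1 s1=0 s4=0 s2=1 s3=0
t12.Δ4 s0=0 clk=1 s5=1 s1=0 s4=0 s2=0 s3=0
t12.Δ5 s0=0 clk=1 s5=0 s1=0 s4=0 s2=0 s3=0
t13.Δ0 s0=0 clk=1 s5=0 s1=0 s4=0 s2=0 s3=0
t13.Δ1 s0=0 clk=0 s5=0 s1=0 s4=0 s2=0 s3=0
t14.Δ0 s0=0 clk=0 s5=0 s1=0 s4=0 s2=0 s3=0
t14.Δ1 s0=0 clk=1 s5=0 s1=0 s4=0 s2=0 s3=0
t14.Δ2 s0=0 clk=1 s5=0 s1=1 s4=1 s2=0 s3=0
t14.Δ3 s0=1 clk=1 s5=0 s1=1 s4=1 s2=1 s3=0
t14.Δ4 s0=1 clk=1 s5=1 s1=1 s4=1 s2=1 s3=0
t15.Δ0 s0=1 clk=1 s5=1 s1=1 s4=1 s2=1 s3=0
t15.Δ1 s0=1 clk=0 s5=1 s1=1 s4=1 s2=1 s3=0
t16.Δ0 s0=1 clk=0 s5=1 s1=1 s4=1 s2=1 s3=0
t16.Δ1 s0=1 clk=1 s5=1 s1=1 s4=1 s2=1 s3=0
t16.Δ2 s0=1 clk=1 s5=1 s1=0 s4=0 s2=1 s3=0
t16.Δ3 s0=0 clk=1 s5=1 s1=0 s4=0 s2=1 s3=0
t16.Δ4 s0=0 clk=1 s5=1 s1=0 s4=0 s2=0 s3=0
t16.Δ5 s0=0 clk=1 s5=0 s1=0 s4=0 s2=0 s3=0
t17.Δ0 s0=0 clk=1 s5=0 s1=0 s4=0 s2=0 s3=0
t17.Δ1 s0=0 clk=0 s5=0 s1=0 s4=0 s2=0 s3=0
t18.Δ0 s0=0 clk=0 s5=0 s1=0 s4=0 s2=0 s3=0
t18.Δ1 s0=0 clk=1 s5=0 s1=0 s4=0 s2=0 s3=0
t18.Δ2 s0=0 clk=1 s5=0 s1=1 s4=1 s2=0 s3=0
t18.Δ3 s0=1 clk=1 s5=0 s1=1 s4=1 s2=1 s3=0
t18.Δ4 s0=1 clk=1 s5=1 s1=1 s4=1 s2=1 s3=0
t19.Δ0 s0=1 clk=1 s5=1 s1=1 s4=1 s2=1 s3=0
t19.Δ1 s0=1 clk=0 s5=1 s1=1 s4=1 s2=1 s3=0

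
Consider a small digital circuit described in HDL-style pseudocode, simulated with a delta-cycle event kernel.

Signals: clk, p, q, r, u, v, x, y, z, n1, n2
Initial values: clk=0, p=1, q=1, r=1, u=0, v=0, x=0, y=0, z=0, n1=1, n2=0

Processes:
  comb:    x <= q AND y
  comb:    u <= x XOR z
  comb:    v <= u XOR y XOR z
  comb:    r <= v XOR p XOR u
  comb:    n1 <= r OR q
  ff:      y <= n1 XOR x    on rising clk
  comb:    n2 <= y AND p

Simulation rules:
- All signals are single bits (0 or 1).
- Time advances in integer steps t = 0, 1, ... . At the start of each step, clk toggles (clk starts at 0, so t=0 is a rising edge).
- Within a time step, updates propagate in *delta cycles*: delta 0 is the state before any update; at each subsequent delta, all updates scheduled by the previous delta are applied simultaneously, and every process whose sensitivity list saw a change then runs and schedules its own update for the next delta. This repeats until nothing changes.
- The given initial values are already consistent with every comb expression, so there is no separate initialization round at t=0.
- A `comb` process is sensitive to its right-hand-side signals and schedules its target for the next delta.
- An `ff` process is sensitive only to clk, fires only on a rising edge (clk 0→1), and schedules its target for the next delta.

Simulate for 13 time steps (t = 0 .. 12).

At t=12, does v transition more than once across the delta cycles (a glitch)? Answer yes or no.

yes

[bits: x,p,r,clk,q,n1,v,u,z,y,n2]
t=0: Δ0=01101100000 Δ1=01111100000 Δ2=01111100010 Δ3=11111110011 Δ4=11011111011 Δ5=11111101011 Δ6=11011101011 | 6Δ
t=1: Δ0=11011101011 Δ1=11001101011 | 1Δ
t=2: Δ0=11001101011 Δ1=11011101011 Δ2=11011101001 Δ3=01011111000 Δ4=01111110000 Δ5=01011100000 Δ6=01111100000 | 6Δ
t=3: Δ0=01111100000 Δ1=01101100000 | 1Δ
t=4: Δ0=01101100000 Δ1=01111100000 Δ2=01111100010 Δ3=11111110011 Δ4=11011111011 Δ5=11111101011 Δ6=11011101011 | 6Δ
t=5: Δ0=11011101011 Δ1=11001101011 | 1Δ
t=6: Δ0=11001101011 Δ1=11011101011 Δ2=11011101001 Δ3=01011111000 Δ4=01111110000 Δ5=01011100000 Δ6=01111100000 | 6Δ
t=7: Δ0=01111100000 Δ1=01101100000 | 1Δ
t=8: Δ0=01101100000 Δ1=01111100000 Δ2=01111100010 Δ3=11111110011 Δ4=11011111011 Δ5=11111101011 Δ6=11011101011 | 6Δ
t=9: Δ0=11011101011 Δ1=11001101011 | 1Δ
t=10: Δ0=11001101011 Δ1=11011101011 Δ2=11011101001 Δ3=01011111000 Δ4=01111110000 Δ5=01011100000 Δ6=01111100000 | 6Δ
t=11: Δ0=01111100000 Δ1=01101100000 | 1Δ
t=12: Δ0=01101100000 Δ1=01111100000 Δ2=01111100010 Δ3=11111110011 Δ4=11011111011 Δ5=11111101011 Δ6=11011101011 | 6Δ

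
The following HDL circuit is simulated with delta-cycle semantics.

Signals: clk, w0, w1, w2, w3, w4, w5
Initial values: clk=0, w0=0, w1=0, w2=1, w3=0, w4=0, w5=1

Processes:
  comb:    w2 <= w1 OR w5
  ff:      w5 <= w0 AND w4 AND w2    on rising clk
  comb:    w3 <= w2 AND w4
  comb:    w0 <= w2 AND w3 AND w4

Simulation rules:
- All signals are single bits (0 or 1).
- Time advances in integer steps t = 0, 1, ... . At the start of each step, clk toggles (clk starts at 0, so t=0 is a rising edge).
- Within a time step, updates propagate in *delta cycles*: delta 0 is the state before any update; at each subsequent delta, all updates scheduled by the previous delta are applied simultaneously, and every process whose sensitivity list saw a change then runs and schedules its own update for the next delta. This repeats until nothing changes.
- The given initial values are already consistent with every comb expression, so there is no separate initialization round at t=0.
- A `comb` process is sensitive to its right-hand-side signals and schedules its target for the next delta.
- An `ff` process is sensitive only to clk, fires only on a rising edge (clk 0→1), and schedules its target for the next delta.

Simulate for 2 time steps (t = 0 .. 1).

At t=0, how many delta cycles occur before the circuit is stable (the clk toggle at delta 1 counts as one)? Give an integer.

3

[bits: w1,w2,w3,w5,w4,clk,w0]
t=0: Δ0=0101000 Δ1=0101010 Δ2=0100010 Δ3=0000010 | 3Δ
t=1: Δ0=0000010 Δ1=0000000 | 1Δ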